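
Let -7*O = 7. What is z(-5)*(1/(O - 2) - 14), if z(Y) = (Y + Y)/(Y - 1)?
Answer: -215/9 ≈ -23.889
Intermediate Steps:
z(Y) = 2*Y/(-1 + Y) (z(Y) = (2*Y)/(-1 + Y) = 2*Y/(-1 + Y))
O = -1 (O = -⅐*7 = -1)
z(-5)*(1/(O - 2) - 14) = (2*(-5)/(-1 - 5))*(1/(-1 - 2) - 14) = (2*(-5)/(-6))*(1/(-3) - 14) = (2*(-5)*(-⅙))*(-⅓ - 14) = (5/3)*(-43/3) = -215/9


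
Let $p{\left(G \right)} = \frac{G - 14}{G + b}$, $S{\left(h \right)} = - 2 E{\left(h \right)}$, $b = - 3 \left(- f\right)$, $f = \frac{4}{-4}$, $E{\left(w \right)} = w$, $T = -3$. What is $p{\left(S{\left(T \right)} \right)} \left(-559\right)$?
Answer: $\frac{4472}{3} \approx 1490.7$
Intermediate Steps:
$f = -1$ ($f = 4 \left(- \frac{1}{4}\right) = -1$)
$b = -3$ ($b = - 3 \left(\left(-1\right) \left(-1\right)\right) = \left(-3\right) 1 = -3$)
$S{\left(h \right)} = - 2 h$
$p{\left(G \right)} = \frac{-14 + G}{-3 + G}$ ($p{\left(G \right)} = \frac{G - 14}{G - 3} = \frac{-14 + G}{-3 + G}$)
$p{\left(S{\left(T \right)} \right)} \left(-559\right) = \frac{-14 - -6}{-3 - -6} \left(-559\right) = \frac{-14 + 6}{-3 + 6} \left(-559\right) = \frac{1}{3} \left(-8\right) \left(-559\right) = \left(- \frac{8}{3}\right) \left(-559\right) = \frac{4472}{3}$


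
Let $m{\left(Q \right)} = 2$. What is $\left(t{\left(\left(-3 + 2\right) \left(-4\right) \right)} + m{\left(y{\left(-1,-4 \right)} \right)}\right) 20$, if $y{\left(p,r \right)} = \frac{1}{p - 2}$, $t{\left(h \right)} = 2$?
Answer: $80$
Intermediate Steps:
$y{\left(p,r \right)} = \frac{1}{-2 + p}$
$\left(t{\left(\left(-3 + 2\right) \left(-4\right) \right)} + m{\left(y{\left(-1,-4 \right)} \right)}\right) 20 = \left(2 + 2\right) 20 = 4 \cdot 20 = 80$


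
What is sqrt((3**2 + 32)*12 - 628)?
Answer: 2*I*sqrt(34) ≈ 11.662*I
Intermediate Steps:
sqrt((3**2 + 32)*12 - 628) = sqrt((9 + 32)*12 - 628) = sqrt(41*12 - 628) = sqrt(492 - 628) = sqrt(-136) = 2*I*sqrt(34)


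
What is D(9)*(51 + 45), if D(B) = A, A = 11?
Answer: 1056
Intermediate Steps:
D(B) = 11
D(9)*(51 + 45) = 11*(51 + 45) = 11*96 = 1056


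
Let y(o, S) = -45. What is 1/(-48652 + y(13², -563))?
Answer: -1/48697 ≈ -2.0535e-5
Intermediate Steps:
1/(-48652 + y(13², -563)) = 1/(-48652 - 45) = 1/(-48697) = -1/48697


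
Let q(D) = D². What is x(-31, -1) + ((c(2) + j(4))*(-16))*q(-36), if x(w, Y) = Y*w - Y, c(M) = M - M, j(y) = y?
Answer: -82912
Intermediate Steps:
c(M) = 0
x(w, Y) = -Y + Y*w
x(-31, -1) + ((c(2) + j(4))*(-16))*q(-36) = -(-1 - 31) + ((0 + 4)*(-16))*(-36)² = -1*(-32) + (4*(-16))*1296 = 32 - 64*1296 = 32 - 82944 = -82912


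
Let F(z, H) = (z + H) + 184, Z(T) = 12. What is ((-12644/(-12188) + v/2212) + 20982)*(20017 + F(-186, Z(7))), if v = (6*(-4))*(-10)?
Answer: 101154694774915/240713 ≈ 4.2023e+8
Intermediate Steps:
F(z, H) = 184 + H + z (F(z, H) = (H + z) + 184 = 184 + H + z)
v = 240 (v = -24*(-10) = 240)
((-12644/(-12188) + v/2212) + 20982)*(20017 + F(-186, Z(7))) = ((-12644/(-12188) + 240/2212) + 20982)*(20017 + (184 + 12 - 186)) = ((-12644*(-1/12188) + 240*(1/2212)) + 20982)*(20017 + 10) = ((3161/3047 + 60/553) + 20982)*20027 = (1930853/1684991 + 20982)*20027 = (35356412015/1684991)*20027 = 101154694774915/240713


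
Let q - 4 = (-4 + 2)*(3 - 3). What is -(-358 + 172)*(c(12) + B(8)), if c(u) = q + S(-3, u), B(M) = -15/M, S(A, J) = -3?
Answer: -651/4 ≈ -162.75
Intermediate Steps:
q = 4 (q = 4 + (-4 + 2)*(3 - 3) = 4 - 2*0 = 4 + 0 = 4)
c(u) = 1 (c(u) = 4 - 3 = 1)
-(-358 + 172)*(c(12) + B(8)) = -(-358 + 172)*(1 - 15/8) = -(-186)*(1 - 15*⅛) = -(-186)*(1 - 15/8) = -(-186)*(-7)/8 = -1*651/4 = -651/4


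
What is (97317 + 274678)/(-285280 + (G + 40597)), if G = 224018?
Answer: -74399/4133 ≈ -18.001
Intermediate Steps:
(97317 + 274678)/(-285280 + (G + 40597)) = (97317 + 274678)/(-285280 + (224018 + 40597)) = 371995/(-285280 + 264615) = 371995/(-20665) = 371995*(-1/20665) = -74399/4133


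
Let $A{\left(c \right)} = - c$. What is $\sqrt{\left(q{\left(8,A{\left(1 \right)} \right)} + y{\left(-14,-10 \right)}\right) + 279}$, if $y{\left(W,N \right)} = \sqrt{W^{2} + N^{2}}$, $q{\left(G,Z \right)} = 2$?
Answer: $\sqrt{281 + 2 \sqrt{74}} \approx 17.269$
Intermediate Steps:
$y{\left(W,N \right)} = \sqrt{N^{2} + W^{2}}$
$\sqrt{\left(q{\left(8,A{\left(1 \right)} \right)} + y{\left(-14,-10 \right)}\right) + 279} = \sqrt{\left(2 + \sqrt{\left(-10\right)^{2} + \left(-14\right)^{2}}\right) + 279} = \sqrt{\left(2 + \sqrt{100 + 196}\right) + 279} = \sqrt{\left(2 + \sqrt{296}\right) + 279} = \sqrt{\left(2 + 2 \sqrt{74}\right) + 279} = \sqrt{281 + 2 \sqrt{74}}$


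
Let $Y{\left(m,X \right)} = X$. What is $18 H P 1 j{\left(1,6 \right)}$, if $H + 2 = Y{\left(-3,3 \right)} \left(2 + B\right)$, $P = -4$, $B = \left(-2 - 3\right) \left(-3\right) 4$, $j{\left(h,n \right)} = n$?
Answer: $-79488$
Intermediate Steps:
$B = 60$ ($B = \left(-2 - 3\right) \left(-3\right) 4 = \left(-5\right) \left(-3\right) 4 = 15 \cdot 4 = 60$)
$H = 184$ ($H = -2 + 3 \left(2 + 60\right) = -2 + 3 \cdot 62 = -2 + 186 = 184$)
$18 H P 1 j{\left(1,6 \right)} = 18 \cdot 184 \left(-4\right) 1 \cdot 6 = 3312 \left(\left(-4\right) 6\right) = 3312 \left(-24\right) = -79488$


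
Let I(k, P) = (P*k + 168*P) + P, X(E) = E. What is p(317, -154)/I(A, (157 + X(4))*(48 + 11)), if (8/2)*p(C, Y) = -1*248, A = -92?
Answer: -62/731423 ≈ -8.4766e-5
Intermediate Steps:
I(k, P) = 169*P + P*k (I(k, P) = (168*P + P*k) + P = 169*P + P*k)
p(C, Y) = -62 (p(C, Y) = (-1*248)/4 = (¼)*(-248) = -62)
p(317, -154)/I(A, (157 + X(4))*(48 + 11)) = -62*1/((48 + 11)*(157 + 4)*(169 - 92)) = -62/((161*59)*77) = -62/(9499*77) = -62/731423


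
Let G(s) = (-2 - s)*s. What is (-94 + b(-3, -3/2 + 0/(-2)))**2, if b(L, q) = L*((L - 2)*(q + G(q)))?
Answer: 177241/16 ≈ 11078.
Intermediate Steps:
G(s) = s*(-2 - s)
b(L, q) = L*(-2 + L)*(q - q*(2 + q)) (b(L, q) = L*((L - 2)*(q - q*(2 + q))) = L*((-2 + L)*(q - q*(2 + q))) = L*(-2 + L)*(q - q*(2 + q)))
(-94 + b(-3, -3/2 + 0/(-2)))**2 = (-94 - 3*(-3/2 + 0/(-2))*(2 - 1*(-3) + 2*(-3/2 + 0/(-2)) - 1*(-3)*(-3/2 + 0/(-2))))**2 = (-94 - 3*(-3*1/2 + 0*(-1/2))*(2 + 3 + 2*(-3*1/2 + 0*(-1/2)) - 1*(-3)*(-3*1/2 + 0*(-1/2))))**2 = (-94 - 3*(-3/2 + 0)*(2 + 3 + 2*(-3/2 + 0) - 1*(-3)*(-3/2 + 0)))**2 = (-94 - 3*(-3/2)*(2 + 3 + 2*(-3/2) - 1*(-3)*(-3/2)))**2 = (-94 - 3*(-3/2)*(2 + 3 - 3 - 9/2))**2 = (-94 - 3*(-3/2)*(-5/2))**2 = (-94 - 45/4)**2 = (-421/4)**2 = 177241/16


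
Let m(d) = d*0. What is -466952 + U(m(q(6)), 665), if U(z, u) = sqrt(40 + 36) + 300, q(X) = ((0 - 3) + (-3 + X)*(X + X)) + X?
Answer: -466652 + 2*sqrt(19) ≈ -4.6664e+5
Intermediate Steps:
q(X) = -3 + X + 2*X*(-3 + X) (q(X) = (-3 + (-3 + X)*(2*X)) + X = (-3 + 2*X*(-3 + X)) + X = -3 + X + 2*X*(-3 + X))
m(d) = 0
U(z, u) = 300 + 2*sqrt(19) (U(z, u) = sqrt(76) + 300 = 2*sqrt(19) + 300 = 300 + 2*sqrt(19))
-466952 + U(m(q(6)), 665) = -466952 + (300 + 2*sqrt(19)) = -466652 + 2*sqrt(19)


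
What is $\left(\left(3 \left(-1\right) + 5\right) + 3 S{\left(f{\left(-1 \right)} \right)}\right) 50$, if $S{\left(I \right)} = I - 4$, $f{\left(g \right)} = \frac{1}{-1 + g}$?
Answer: $-575$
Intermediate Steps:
$S{\left(I \right)} = -4 + I$
$\left(\left(3 \left(-1\right) + 5\right) + 3 S{\left(f{\left(-1 \right)} \right)}\right) 50 = \left(\left(3 \left(-1\right) + 5\right) + 3 \left(-4 + \frac{1}{-1 - 1}\right)\right) 50 = \left(\left(-3 + 5\right) + 3 \left(-4 + \frac{1}{-2}\right)\right) 50 = \left(2 + 3 \left(-4 - \frac{1}{2}\right)\right) 50 = \left(2 + 3 \left(- \frac{9}{2}\right)\right) 50 = \left(2 - \frac{27}{2}\right) 50 = \left(- \frac{23}{2}\right) 50 = -575$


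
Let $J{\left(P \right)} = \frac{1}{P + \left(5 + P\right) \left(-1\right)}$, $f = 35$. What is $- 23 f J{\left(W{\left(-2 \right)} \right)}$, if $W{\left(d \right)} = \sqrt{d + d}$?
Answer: $161$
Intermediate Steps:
$W{\left(d \right)} = \sqrt{2} \sqrt{d}$ ($W{\left(d \right)} = \sqrt{2 d} = \sqrt{2} \sqrt{d}$)
$J{\left(P \right)} = - \frac{1}{5}$ ($J{\left(P \right)} = \frac{1}{P - \left(5 + P\right)} = \frac{1}{-5} = - \frac{1}{5}$)
$- 23 f J{\left(W{\left(-2 \right)} \right)} = \left(-23\right) 35 \left(- \frac{1}{5}\right) = \left(-805\right) \left(- \frac{1}{5}\right) = 161$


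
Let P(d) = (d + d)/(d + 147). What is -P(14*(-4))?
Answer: 16/13 ≈ 1.2308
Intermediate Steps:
P(d) = 2*d/(147 + d) (P(d) = (2*d)/(147 + d) = 2*d/(147 + d))
-P(14*(-4)) = -2*14*(-4)/(147 + 14*(-4)) = -2*(-56)/(147 - 56) = -2*(-56)/91 = -1*(-16/13) = 16/13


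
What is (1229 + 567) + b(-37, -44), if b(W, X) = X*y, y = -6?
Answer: 2060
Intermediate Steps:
b(W, X) = -6*X (b(W, X) = X*(-6) = -6*X)
(1229 + 567) + b(-37, -44) = (1229 + 567) - 6*(-44) = 1796 + 264 = 2060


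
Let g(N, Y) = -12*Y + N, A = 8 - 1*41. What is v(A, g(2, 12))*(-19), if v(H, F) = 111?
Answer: -2109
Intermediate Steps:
A = -33 (A = 8 - 41 = -33)
g(N, Y) = N - 12*Y
v(A, g(2, 12))*(-19) = 111*(-19) = -2109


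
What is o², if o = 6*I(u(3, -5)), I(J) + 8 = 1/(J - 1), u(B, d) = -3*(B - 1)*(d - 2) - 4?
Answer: 3132900/1369 ≈ 2288.5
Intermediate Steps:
u(B, d) = -4 - 3*(-1 + B)*(-2 + d) (u(B, d) = -3*(-1 + B)*(-2 + d) - 4 = -4 - 3*(-1 + B)*(-2 + d))
I(J) = -8 + 1/(-1 + J) (I(J) = -8 + 1/(J - 1) = -8 + 1/(-1 + J))
o = -1770/37 (o = 6*((9 - 8*(-10 + 3*(-5) + 6*3 - 3*3*(-5)))/(-1 + (-10 + 3*(-5) + 6*3 - 3*3*(-5)))) = 6*((9 - 8*(-10 - 15 + 18 + 45))/(-1 + (-10 - 15 + 18 + 45))) = 6*((9 - 8*38)/(-1 + 38)) = 6*((9 - 304)/37) = 6*((1/37)*(-295)) = 6*(-295/37) = -1770/37 ≈ -47.838)
o² = (-1770/37)² = 3132900/1369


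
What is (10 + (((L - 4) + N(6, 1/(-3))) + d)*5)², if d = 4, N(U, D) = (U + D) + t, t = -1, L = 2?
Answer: 16900/9 ≈ 1877.8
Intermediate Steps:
N(U, D) = -1 + D + U (N(U, D) = (U + D) - 1 = (D + U) - 1 = -1 + D + U)
(10 + (((L - 4) + N(6, 1/(-3))) + d)*5)² = (10 + (((2 - 4) + (-1 + 1/(-3) + 6)) + 4)*5)² = (10 + ((-2 + (-1 - ⅓ + 6)) + 4)*5)² = (10 + ((-2 + 14/3) + 4)*5)² = (10 + (8/3 + 4)*5)² = (10 + (20/3)*5)² = (10 + 100/3)² = (130/3)² = 16900/9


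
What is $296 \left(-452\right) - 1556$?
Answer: $-135348$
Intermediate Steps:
$296 \left(-452\right) - 1556 = -133792 - 1556 = -135348$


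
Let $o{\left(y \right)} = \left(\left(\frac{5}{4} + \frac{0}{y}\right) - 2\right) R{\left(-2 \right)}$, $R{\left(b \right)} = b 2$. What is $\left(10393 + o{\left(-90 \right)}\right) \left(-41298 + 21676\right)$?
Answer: $-203990312$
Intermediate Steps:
$R{\left(b \right)} = 2 b$
$o{\left(y \right)} = 3$ ($o{\left(y \right)} = \left(\left(\frac{5}{4} + \frac{0}{y}\right) - 2\right) 2 \left(-2\right) = \left(\left(5 \cdot \frac{1}{4} + 0\right) - 2\right) \left(-4\right) = \left(\left(\frac{5}{4} + 0\right) - 2\right) \left(-4\right) = \left(\frac{5}{4} - 2\right) \left(-4\right) = \left(- \frac{3}{4}\right) \left(-4\right) = 3$)
$\left(10393 + o{\left(-90 \right)}\right) \left(-41298 + 21676\right) = \left(10393 + 3\right) \left(-41298 + 21676\right) = 10396 \left(-19622\right) = -203990312$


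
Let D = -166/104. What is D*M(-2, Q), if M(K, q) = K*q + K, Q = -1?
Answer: 0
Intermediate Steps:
D = -83/52 (D = -166*1/104 = -83/52 ≈ -1.5962)
M(K, q) = K + K*q
D*M(-2, Q) = -(-83)*(1 - 1)/26 = -(-83)*0/26 = -83/52*0 = 0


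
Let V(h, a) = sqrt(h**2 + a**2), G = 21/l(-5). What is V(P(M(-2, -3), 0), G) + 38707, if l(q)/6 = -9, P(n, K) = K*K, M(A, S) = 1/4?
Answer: 696733/18 ≈ 38707.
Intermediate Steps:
M(A, S) = 1/4
P(n, K) = K**2
l(q) = -54 (l(q) = 6*(-9) = -54)
G = -7/18 (G = 21/(-54) = 21*(-1/54) = -7/18 ≈ -0.38889)
V(h, a) = sqrt(a**2 + h**2)
V(P(M(-2, -3), 0), G) + 38707 = sqrt((-7/18)**2 + (0**2)**2) + 38707 = sqrt(49/324 + 0**2) + 38707 = sqrt(49/324 + 0) + 38707 = sqrt(49/324) + 38707 = 7/18 + 38707 = 696733/18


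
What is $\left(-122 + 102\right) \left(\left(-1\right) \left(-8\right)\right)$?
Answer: $-160$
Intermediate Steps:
$\left(-122 + 102\right) \left(\left(-1\right) \left(-8\right)\right) = \left(-20\right) 8 = -160$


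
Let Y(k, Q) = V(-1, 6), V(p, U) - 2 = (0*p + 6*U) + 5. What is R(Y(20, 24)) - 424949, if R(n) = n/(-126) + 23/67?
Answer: -3587419441/8442 ≈ -4.2495e+5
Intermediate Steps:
V(p, U) = 7 + 6*U (V(p, U) = 2 + ((0*p + 6*U) + 5) = 2 + ((0 + 6*U) + 5) = 2 + (6*U + 5) = 2 + (5 + 6*U) = 7 + 6*U)
Y(k, Q) = 43 (Y(k, Q) = 7 + 6*6 = 7 + 36 = 43)
R(n) = 23/67 - n/126 (R(n) = n*(-1/126) + 23*(1/67) = -n/126 + 23/67 = 23/67 - n/126)
R(Y(20, 24)) - 424949 = (23/67 - 1/126*43) - 424949 = (23/67 - 43/126) - 424949 = 17/8442 - 424949 = -3587419441/8442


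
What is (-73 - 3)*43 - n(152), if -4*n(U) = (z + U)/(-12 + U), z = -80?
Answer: -228751/70 ≈ -3267.9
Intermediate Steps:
n(U) = -(-80 + U)/(4*(-12 + U))
(-73 - 3)*43 - n(152) = (-73 - 3)*43 - (80 - 1*152)/(4*(-12 + 152)) = -76*43 - (80 - 152)/(4*140) = -3268 - (-72)/(4*140) = -3268 - 1*(-9/70) = -3268 + 9/70 = -228751/70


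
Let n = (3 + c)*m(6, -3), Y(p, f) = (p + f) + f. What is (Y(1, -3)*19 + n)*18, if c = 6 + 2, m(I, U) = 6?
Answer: -522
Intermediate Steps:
c = 8
Y(p, f) = p + 2*f (Y(p, f) = (f + p) + f = p + 2*f)
n = 66 (n = (3 + 8)*6 = 11*6 = 66)
(Y(1, -3)*19 + n)*18 = ((1 + 2*(-3))*19 + 66)*18 = ((1 - 6)*19 + 66)*18 = (-5*19 + 66)*18 = (-95 + 66)*18 = -29*18 = -522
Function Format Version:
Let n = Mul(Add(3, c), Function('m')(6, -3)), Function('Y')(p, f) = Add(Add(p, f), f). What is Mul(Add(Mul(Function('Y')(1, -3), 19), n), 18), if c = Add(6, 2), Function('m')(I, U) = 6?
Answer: -522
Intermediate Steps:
c = 8
Function('Y')(p, f) = Add(p, Mul(2, f)) (Function('Y')(p, f) = Add(Add(f, p), f) = Add(p, Mul(2, f)))
n = 66 (n = Mul(Add(3, 8), 6) = Mul(11, 6) = 66)
Mul(Add(Mul(Function('Y')(1, -3), 19), n), 18) = Mul(Add(Mul(Add(1, Mul(2, -3)), 19), 66), 18) = Mul(Add(Mul(Add(1, -6), 19), 66), 18) = Mul(Add(Mul(-5, 19), 66), 18) = Mul(Add(-95, 66), 18) = Mul(-29, 18) = -522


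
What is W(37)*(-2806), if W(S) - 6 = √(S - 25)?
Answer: -16836 - 5612*√3 ≈ -26556.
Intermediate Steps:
W(S) = 6 + √(-25 + S) (W(S) = 6 + √(S - 25) = 6 + √(-25 + S))
W(37)*(-2806) = (6 + √(-25 + 37))*(-2806) = (6 + √12)*(-2806) = (6 + 2*√3)*(-2806) = -16836 - 5612*√3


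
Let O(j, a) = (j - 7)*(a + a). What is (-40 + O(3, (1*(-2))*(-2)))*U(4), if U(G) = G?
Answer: -288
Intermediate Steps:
O(j, a) = 2*a*(-7 + j) (O(j, a) = (-7 + j)*(2*a) = 2*a*(-7 + j))
(-40 + O(3, (1*(-2))*(-2)))*U(4) = (-40 + 2*((1*(-2))*(-2))*(-7 + 3))*4 = (-40 + 2*(-2*(-2))*(-4))*4 = (-40 + 2*4*(-4))*4 = (-40 - 32)*4 = -72*4 = -288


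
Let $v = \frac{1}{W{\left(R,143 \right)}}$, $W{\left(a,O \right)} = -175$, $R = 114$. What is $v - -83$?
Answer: $\frac{14524}{175} \approx 82.994$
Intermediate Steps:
$v = - \frac{1}{175}$ ($v = \frac{1}{-175} = - \frac{1}{175} \approx -0.0057143$)
$v - -83 = - \frac{1}{175} - -83 = - \frac{1}{175} + 83 = \frac{14524}{175}$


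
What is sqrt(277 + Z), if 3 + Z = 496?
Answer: sqrt(770) ≈ 27.749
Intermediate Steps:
Z = 493 (Z = -3 + 496 = 493)
sqrt(277 + Z) = sqrt(277 + 493) = sqrt(770)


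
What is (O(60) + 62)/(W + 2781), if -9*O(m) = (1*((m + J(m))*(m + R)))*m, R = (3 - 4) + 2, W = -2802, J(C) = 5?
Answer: 11302/9 ≈ 1255.8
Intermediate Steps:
R = 1 (R = -1 + 2 = 1)
O(m) = -m*(1 + m)*(5 + m)/9 (O(m) = -1*((m + 5)*(m + 1))*m/9 = -1*((5 + m)*(1 + m))*m/9 = -1*((1 + m)*(5 + m))*m/9 = -(1 + m)*(5 + m)*m/9 = -m*(1 + m)*(5 + m)/9)
(O(60) + 62)/(W + 2781) = (-⅑*60*(5 + 60² + 6*60) + 62)/(-2802 + 2781) = (-⅑*60*(5 + 3600 + 360) + 62)/(-21) = (-⅑*60*3965 + 62)*(-1/21) = (-79300/3 + 62)*(-1/21) = -79114/3*(-1/21) = 11302/9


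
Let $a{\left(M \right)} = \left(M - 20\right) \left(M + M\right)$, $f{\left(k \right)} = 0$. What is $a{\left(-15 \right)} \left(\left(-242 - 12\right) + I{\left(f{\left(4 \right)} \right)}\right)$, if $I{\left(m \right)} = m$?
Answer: $-266700$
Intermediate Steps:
$a{\left(M \right)} = 2 M \left(-20 + M\right)$ ($a{\left(M \right)} = \left(-20 + M\right) 2 M = 2 M \left(-20 + M\right)$)
$a{\left(-15 \right)} \left(\left(-242 - 12\right) + I{\left(f{\left(4 \right)} \right)}\right) = 2 \left(-15\right) \left(-20 - 15\right) \left(\left(-242 - 12\right) + 0\right) = 2 \left(-15\right) \left(-35\right) \left(\left(-242 - 12\right) + 0\right) = 1050 \left(-254 + 0\right) = 1050 \left(-254\right) = -266700$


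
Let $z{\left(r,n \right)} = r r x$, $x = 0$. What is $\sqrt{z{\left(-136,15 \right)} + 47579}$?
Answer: $7 \sqrt{971} \approx 218.13$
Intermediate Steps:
$z{\left(r,n \right)} = 0$ ($z{\left(r,n \right)} = r r 0 = r^{2} \cdot 0 = 0$)
$\sqrt{z{\left(-136,15 \right)} + 47579} = \sqrt{0 + 47579} = \sqrt{47579} = 7 \sqrt{971}$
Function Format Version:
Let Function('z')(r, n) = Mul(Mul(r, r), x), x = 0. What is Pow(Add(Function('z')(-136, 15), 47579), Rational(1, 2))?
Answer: Mul(7, Pow(971, Rational(1, 2))) ≈ 218.13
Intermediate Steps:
Function('z')(r, n) = 0 (Function('z')(r, n) = Mul(Mul(r, r), 0) = Mul(Pow(r, 2), 0) = 0)
Pow(Add(Function('z')(-136, 15), 47579), Rational(1, 2)) = Pow(Add(0, 47579), Rational(1, 2)) = Pow(47579, Rational(1, 2)) = Mul(7, Pow(971, Rational(1, 2)))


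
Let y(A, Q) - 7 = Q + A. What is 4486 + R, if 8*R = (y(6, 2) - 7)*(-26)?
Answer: 4460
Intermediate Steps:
y(A, Q) = 7 + A + Q (y(A, Q) = 7 + (Q + A) = 7 + (A + Q) = 7 + A + Q)
R = -26 (R = (((7 + 6 + 2) - 7)*(-26))/8 = ((15 - 7)*(-26))/8 = (8*(-26))/8 = (⅛)*(-208) = -26)
4486 + R = 4486 - 26 = 4460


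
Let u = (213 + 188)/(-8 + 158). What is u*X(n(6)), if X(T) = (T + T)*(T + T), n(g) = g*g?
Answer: 346464/25 ≈ 13859.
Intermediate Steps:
n(g) = g**2
X(T) = 4*T**2 (X(T) = (2*T)*(2*T) = 4*T**2)
u = 401/150 ≈ 2.6733
u*X(n(6)) = 401*(4*(6**2)**2)/150 = 401*(4*36**2)/150 = 401*(4*1296)/150 = (401/150)*5184 = 346464/25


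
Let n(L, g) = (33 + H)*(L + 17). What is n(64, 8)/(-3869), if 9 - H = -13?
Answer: -4455/3869 ≈ -1.1515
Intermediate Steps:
H = 22 (H = 9 - 1*(-13) = 9 + 13 = 22)
n(L, g) = 935 + 55*L (n(L, g) = (33 + 22)*(L + 17) = 55*(17 + L) = 935 + 55*L)
n(64, 8)/(-3869) = (935 + 55*64)/(-3869) = (935 + 3520)*(-1/3869) = 4455*(-1/3869) = -4455/3869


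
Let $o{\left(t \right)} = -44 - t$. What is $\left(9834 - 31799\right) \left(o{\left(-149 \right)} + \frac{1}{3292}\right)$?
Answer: $- \frac{7592443865}{3292} \approx -2.3063 \cdot 10^{6}$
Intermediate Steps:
$\left(9834 - 31799\right) \left(o{\left(-149 \right)} + \frac{1}{3292}\right) = \left(9834 - 31799\right) \left(\left(-44 - -149\right) + \frac{1}{3292}\right) = - 21965 \left(\left(-44 + 149\right) + \frac{1}{3292}\right) = - 21965 \left(105 + \frac{1}{3292}\right) = \left(-21965\right) \frac{345661}{3292} = - \frac{7592443865}{3292}$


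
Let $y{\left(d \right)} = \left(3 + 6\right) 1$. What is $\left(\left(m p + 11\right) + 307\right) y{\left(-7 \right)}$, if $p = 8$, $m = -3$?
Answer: $2646$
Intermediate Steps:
$y{\left(d \right)} = 9$ ($y{\left(d \right)} = 9 \cdot 1 = 9$)
$\left(\left(m p + 11\right) + 307\right) y{\left(-7 \right)} = \left(\left(\left(-3\right) 8 + 11\right) + 307\right) 9 = \left(\left(-24 + 11\right) + 307\right) 9 = \left(-13 + 307\right) 9 = 294 \cdot 9 = 2646$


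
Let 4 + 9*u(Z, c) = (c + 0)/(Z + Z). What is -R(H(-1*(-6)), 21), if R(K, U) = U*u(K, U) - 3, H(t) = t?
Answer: 33/4 ≈ 8.2500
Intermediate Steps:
u(Z, c) = -4/9 + c/(18*Z) (u(Z, c) = -4/9 + ((c + 0)/(Z + Z))/9 = -4/9 + (c/((2*Z)))/9 = -4/9 + (c*(1/(2*Z)))/9 = -4/9 + (c/(2*Z))/9 = -4/9 + c/(18*Z))
R(K, U) = -3 + U*(U - 8*K)/(18*K) (R(K, U) = U*((U - 8*K)/(18*K)) - 3 = U*(U - 8*K)/(18*K) - 3 = -3 + U*(U - 8*K)/(18*K))
-R(H(-1*(-6)), 21) = -(-3 - 4/9*21 + (1/18)*21**2/(-1*(-6))) = -(-3 - 28/3 + (1/18)*441/6) = -(-3 - 28/3 + (1/18)*(1/6)*441) = -(-3 - 28/3 + 49/12) = -1*(-33/4) = 33/4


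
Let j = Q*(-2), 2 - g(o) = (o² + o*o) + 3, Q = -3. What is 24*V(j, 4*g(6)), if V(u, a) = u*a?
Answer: -42048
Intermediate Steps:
g(o) = -1 - 2*o² (g(o) = 2 - ((o² + o*o) + 3) = 2 - ((o² + o²) + 3) = 2 - (2*o² + 3) = 2 - (3 + 2*o²) = 2 + (-3 - 2*o²) = -1 - 2*o²)
j = 6 (j = -3*(-2) = 6)
V(u, a) = a*u
24*V(j, 4*g(6)) = 24*((4*(-1 - 2*6²))*6) = 24*((4*(-1 - 2*36))*6) = 24*((4*(-1 - 72))*6) = 24*((4*(-73))*6) = 24*(-292*6) = 24*(-1752) = -42048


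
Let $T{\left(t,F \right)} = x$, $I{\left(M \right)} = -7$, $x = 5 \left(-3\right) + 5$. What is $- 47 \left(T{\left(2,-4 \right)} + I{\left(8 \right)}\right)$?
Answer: $799$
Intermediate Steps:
$x = -10$ ($x = -15 + 5 = -10$)
$T{\left(t,F \right)} = -10$
$- 47 \left(T{\left(2,-4 \right)} + I{\left(8 \right)}\right) = - 47 \left(-10 - 7\right) = \left(-47\right) \left(-17\right) = 799$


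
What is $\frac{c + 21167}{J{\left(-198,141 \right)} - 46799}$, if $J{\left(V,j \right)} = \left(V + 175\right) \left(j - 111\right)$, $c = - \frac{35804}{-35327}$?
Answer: $- \frac{747802413}{1677643903} \approx -0.44575$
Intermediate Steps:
$c = \frac{35804}{35327}$ ($c = \left(-35804\right) \left(- \frac{1}{35327}\right) = \frac{35804}{35327} \approx 1.0135$)
$J{\left(V,j \right)} = \left(-111 + j\right) \left(175 + V\right)$ ($J{\left(V,j \right)} = \left(175 + V\right) \left(-111 + j\right) = \left(-111 + j\right) \left(175 + V\right)$)
$\frac{c + 21167}{J{\left(-198,141 \right)} - 46799} = \frac{\frac{35804}{35327} + 21167}{\left(-19425 - -21978 + 175 \cdot 141 - 27918\right) - 46799} = \frac{747802413}{35327 \left(\left(-19425 + 21978 + 24675 - 27918\right) - 46799\right)} = \frac{747802413}{35327 \left(-690 - 46799\right)} = \frac{747802413}{35327 \left(-47489\right)} = \frac{747802413}{35327} \left(- \frac{1}{47489}\right) = - \frac{747802413}{1677643903}$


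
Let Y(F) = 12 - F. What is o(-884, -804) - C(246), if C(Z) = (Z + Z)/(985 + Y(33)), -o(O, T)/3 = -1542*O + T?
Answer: -984960375/241 ≈ -4.0870e+6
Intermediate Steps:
o(O, T) = -3*T + 4626*O (o(O, T) = -3*(-1542*O + T) = -3*(T - 1542*O) = -3*T + 4626*O)
C(Z) = Z/482 (C(Z) = (Z + Z)/(985 + (12 - 1*33)) = (2*Z)/(985 + (12 - 33)) = (2*Z)/(985 - 21) = (2*Z)/964 = (2*Z)*(1/964) = Z/482)
o(-884, -804) - C(246) = (-3*(-804) + 4626*(-884)) - 246/482 = (2412 - 4089384) - 1*123/241 = -4086972 - 123/241 = -984960375/241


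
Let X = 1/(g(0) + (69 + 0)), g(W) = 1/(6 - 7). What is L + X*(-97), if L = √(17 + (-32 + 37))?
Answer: -97/68 + √22 ≈ 3.2639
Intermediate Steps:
g(W) = -1 (g(W) = 1/(-1) = -1)
L = √22 (L = √(17 + 5) = √22 ≈ 4.6904)
X = 1/68 (X = 1/(-1 + (69 + 0)) = 1/(-1 + 69) = 1/68 ≈ 0.014706)
L + X*(-97) = √22 + (1/68)*(-97) = √22 - 97/68 = -97/68 + √22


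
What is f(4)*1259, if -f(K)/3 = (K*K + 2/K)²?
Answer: -4113153/4 ≈ -1.0283e+6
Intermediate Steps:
f(K) = -3*(K² + 2/K)² (f(K) = -3*(K*K + 2/K)² = -3*(K² + 2/K)²)
f(4)*1259 = -3*(2 + 4³)²/4²*1259 = -3*1/16*(2 + 64)²*1259 = -3*1/16*66²*1259 = -3*1/16*4356*1259 = -3267/4*1259 = -4113153/4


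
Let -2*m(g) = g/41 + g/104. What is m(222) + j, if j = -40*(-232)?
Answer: 39553825/4264 ≈ 9276.2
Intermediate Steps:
m(g) = -145*g/8528 (m(g) = -(g/41 + g/104)/2 = -145*g/8528)
j = 9280
m(222) + j = -145/8528*222 + 9280 = -16095/4264 + 9280 = 39553825/4264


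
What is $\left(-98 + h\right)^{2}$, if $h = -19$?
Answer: $13689$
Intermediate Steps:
$\left(-98 + h\right)^{2} = \left(-98 - 19\right)^{2} = \left(-117\right)^{2} = 13689$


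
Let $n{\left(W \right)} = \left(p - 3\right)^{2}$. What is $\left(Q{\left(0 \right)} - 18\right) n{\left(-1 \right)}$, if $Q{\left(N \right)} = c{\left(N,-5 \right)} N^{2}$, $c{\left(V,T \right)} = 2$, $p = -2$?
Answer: $-450$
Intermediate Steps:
$n{\left(W \right)} = 25$ ($n{\left(W \right)} = \left(-2 - 3\right)^{2} = \left(-5\right)^{2} = 25$)
$Q{\left(N \right)} = 2 N^{2}$
$\left(Q{\left(0 \right)} - 18\right) n{\left(-1 \right)} = \left(2 \cdot 0^{2} - 18\right) 25 = \left(2 \cdot 0 - 18\right) 25 = \left(0 - 18\right) 25 = \left(-18\right) 25 = -450$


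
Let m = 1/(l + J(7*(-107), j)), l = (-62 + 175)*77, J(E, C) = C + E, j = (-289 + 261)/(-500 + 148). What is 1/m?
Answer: 699783/88 ≈ 7952.1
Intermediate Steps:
j = 7/88 (j = -28/(-352) = -28*(-1/352) = 7/88 ≈ 0.079545)
l = 8701 (l = 113*77 = 8701)
m = 88/699783 (m = 1/(8701 + (7/88 + 7*(-107))) = 1/(8701 + (7/88 - 749)) = 1/(8701 - 65905/88) = 1/(699783/88) = 88/699783 ≈ 0.00012575)
1/m = 1/(88/699783) = 699783/88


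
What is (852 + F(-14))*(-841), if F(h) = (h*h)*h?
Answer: 1591172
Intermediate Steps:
F(h) = h³ (F(h) = h²*h = h³)
(852 + F(-14))*(-841) = (852 + (-14)³)*(-841) = (852 - 2744)*(-841) = -1892*(-841) = 1591172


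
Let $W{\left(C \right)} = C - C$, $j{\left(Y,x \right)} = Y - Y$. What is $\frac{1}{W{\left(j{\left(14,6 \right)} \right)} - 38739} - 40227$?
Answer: $- \frac{1558353754}{38739} \approx -40227.0$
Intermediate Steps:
$j{\left(Y,x \right)} = 0$
$W{\left(C \right)} = 0$
$\frac{1}{W{\left(j{\left(14,6 \right)} \right)} - 38739} - 40227 = \frac{1}{0 - 38739} - 40227 = \frac{1}{-38739} - 40227 = - \frac{1}{38739} - 40227 = - \frac{1558353754}{38739}$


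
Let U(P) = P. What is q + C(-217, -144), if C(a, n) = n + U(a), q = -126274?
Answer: -126635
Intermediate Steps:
C(a, n) = a + n (C(a, n) = n + a = a + n)
q + C(-217, -144) = -126274 + (-217 - 144) = -126274 - 361 = -126635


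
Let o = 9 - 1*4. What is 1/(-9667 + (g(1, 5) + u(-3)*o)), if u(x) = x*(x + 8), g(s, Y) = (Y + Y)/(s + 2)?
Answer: -3/29216 ≈ -0.00010268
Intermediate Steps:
g(s, Y) = 2*Y/(2 + s) (g(s, Y) = (2*Y)/(2 + s) = 2*Y/(2 + s))
o = 5 (o = 9 - 4 = 5)
u(x) = x*(8 + x)
1/(-9667 + (g(1, 5) + u(-3)*o)) = 1/(-9667 + (2*5/(2 + 1) - 3*(8 - 3)*5)) = 1/(-9667 + (2*5/3 - 3*5*5)) = 1/(-9667 + (2*5*(⅓) - 15*5)) = 1/(-9667 + (10/3 - 75)) = 1/(-9667 - 215/3) = 1/(-29216/3) = -3/29216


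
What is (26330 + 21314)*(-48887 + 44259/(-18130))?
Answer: -21115000584718/9065 ≈ -2.3293e+9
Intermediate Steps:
(26330 + 21314)*(-48887 + 44259/(-18130)) = 47644*(-48887 + 44259*(-1/18130)) = 47644*(-48887 - 44259/18130) = 47644*(-886365569/18130) = -21115000584718/9065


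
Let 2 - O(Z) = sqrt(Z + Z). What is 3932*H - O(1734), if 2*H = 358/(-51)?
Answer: -703930/51 + 34*sqrt(3) ≈ -13744.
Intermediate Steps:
O(Z) = 2 - sqrt(2)*sqrt(Z) (O(Z) = 2 - sqrt(Z + Z) = 2 - sqrt(2*Z) = 2 - sqrt(2)*sqrt(Z))
H = -179/51 (H = (358/(-51))/2 = (358*(-1/51))/2 = (1/2)*(-358/51) = -179/51 ≈ -3.5098)
3932*H - O(1734) = 3932*(-179/51) - (2 - sqrt(2)*sqrt(1734)) = -703828/51 - (2 - sqrt(2)*17*sqrt(6)) = -703828/51 - (2 - 34*sqrt(3)) = -703828/51 + (-2 + 34*sqrt(3)) = -703930/51 + 34*sqrt(3)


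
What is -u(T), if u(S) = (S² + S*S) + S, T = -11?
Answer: -231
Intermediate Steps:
u(S) = S + 2*S² (u(S) = (S² + S²) + S = 2*S² + S = S + 2*S²)
-u(T) = -(-11)*(1 + 2*(-11)) = -(-11)*(1 - 22) = -(-11)*(-21) = -1*231 = -231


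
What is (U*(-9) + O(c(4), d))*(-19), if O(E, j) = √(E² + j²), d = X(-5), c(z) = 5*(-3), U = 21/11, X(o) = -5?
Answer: 3591/11 - 95*√10 ≈ 26.038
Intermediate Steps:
U = 21/11 (U = 21*(1/11) = 21/11 ≈ 1.9091)
c(z) = -15
d = -5
(U*(-9) + O(c(4), d))*(-19) = ((21/11)*(-9) + √((-15)² + (-5)²))*(-19) = (-189/11 + √(225 + 25))*(-19) = (-189/11 + √250)*(-19) = (-189/11 + 5*√10)*(-19) = 3591/11 - 95*√10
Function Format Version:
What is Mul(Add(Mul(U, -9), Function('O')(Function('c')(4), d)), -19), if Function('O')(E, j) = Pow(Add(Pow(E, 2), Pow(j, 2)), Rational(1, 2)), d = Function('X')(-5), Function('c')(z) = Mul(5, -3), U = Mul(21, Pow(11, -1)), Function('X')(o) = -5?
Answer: Add(Rational(3591, 11), Mul(-95, Pow(10, Rational(1, 2)))) ≈ 26.038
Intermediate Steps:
U = Rational(21, 11) (U = Mul(21, Rational(1, 11)) = Rational(21, 11) ≈ 1.9091)
Function('c')(z) = -15
d = -5
Mul(Add(Mul(U, -9), Function('O')(Function('c')(4), d)), -19) = Mul(Add(Mul(Rational(21, 11), -9), Pow(Add(Pow(-15, 2), Pow(-5, 2)), Rational(1, 2))), -19) = Mul(Add(Rational(-189, 11), Pow(Add(225, 25), Rational(1, 2))), -19) = Mul(Add(Rational(-189, 11), Pow(250, Rational(1, 2))), -19) = Mul(Add(Rational(-189, 11), Mul(5, Pow(10, Rational(1, 2)))), -19) = Add(Rational(3591, 11), Mul(-95, Pow(10, Rational(1, 2))))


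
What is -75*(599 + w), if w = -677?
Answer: 5850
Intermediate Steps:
-75*(599 + w) = -75*(599 - 677) = -75*(-78) = 5850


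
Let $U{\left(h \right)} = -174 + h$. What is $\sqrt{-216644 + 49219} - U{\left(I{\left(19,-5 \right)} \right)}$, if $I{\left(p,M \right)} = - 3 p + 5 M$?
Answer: $256 + 5 i \sqrt{6697} \approx 256.0 + 409.18 i$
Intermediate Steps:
$\sqrt{-216644 + 49219} - U{\left(I{\left(19,-5 \right)} \right)} = \sqrt{-216644 + 49219} - \left(-174 + \left(\left(-3\right) 19 + 5 \left(-5\right)\right)\right) = \sqrt{-167425} - \left(-174 - 82\right) = 5 i \sqrt{6697} - \left(-174 - 82\right) = 5 i \sqrt{6697} - -256 = 5 i \sqrt{6697} + 256 = 256 + 5 i \sqrt{6697}$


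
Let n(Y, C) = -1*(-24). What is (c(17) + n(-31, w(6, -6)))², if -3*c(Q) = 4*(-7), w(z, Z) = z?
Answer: 10000/9 ≈ 1111.1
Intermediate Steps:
n(Y, C) = 24
c(Q) = 28/3 (c(Q) = -4*(-7)/3 = -⅓*(-28) = 28/3)
(c(17) + n(-31, w(6, -6)))² = (28/3 + 24)² = (100/3)² = 10000/9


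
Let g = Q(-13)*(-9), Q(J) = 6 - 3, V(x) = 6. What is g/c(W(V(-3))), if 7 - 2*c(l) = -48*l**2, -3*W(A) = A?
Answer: -54/199 ≈ -0.27136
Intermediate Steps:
W(A) = -A/3
c(l) = 7/2 + 24*l**2 (c(l) = 7/2 - (-24)*l**2 = 7/2 + 24*l**2)
Q(J) = 3
g = -27 (g = 3*(-9) = -27)
g/c(W(V(-3))) = -27/(7/2 + 24*(-1/3*6)**2) = -27/(7/2 + 24*(-2)**2) = -27/(7/2 + 24*4) = -27/(7/2 + 96) = -27/199/2 = -27*2/199 = -54/199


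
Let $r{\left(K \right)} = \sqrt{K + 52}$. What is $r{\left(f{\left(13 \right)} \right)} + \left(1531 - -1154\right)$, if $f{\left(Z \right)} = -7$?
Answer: $2685 + 3 \sqrt{5} \approx 2691.7$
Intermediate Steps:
$r{\left(K \right)} = \sqrt{52 + K}$
$r{\left(f{\left(13 \right)} \right)} + \left(1531 - -1154\right) = \sqrt{52 - 7} + \left(1531 - -1154\right) = \sqrt{45} + \left(1531 + 1154\right) = 3 \sqrt{5} + 2685 = 2685 + 3 \sqrt{5}$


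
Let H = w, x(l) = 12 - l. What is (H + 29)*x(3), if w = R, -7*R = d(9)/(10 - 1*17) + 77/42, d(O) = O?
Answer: 25509/98 ≈ 260.30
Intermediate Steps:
R = -23/294 (R = -(9/(10 - 1*17) + 77/42)/7 = -(9/(10 - 17) + 77*(1/42))/7 = -(9/(-7) + 11/6)/7 = -(9*(-1/7) + 11/6)/7 = -(-9/7 + 11/6)/7 = -1/7*23/42 = -23/294 ≈ -0.078231)
w = -23/294 ≈ -0.078231
H = -23/294 ≈ -0.078231
(H + 29)*x(3) = (-23/294 + 29)*(12 - 1*3) = 8503*(12 - 3)/294 = (8503/294)*9 = 25509/98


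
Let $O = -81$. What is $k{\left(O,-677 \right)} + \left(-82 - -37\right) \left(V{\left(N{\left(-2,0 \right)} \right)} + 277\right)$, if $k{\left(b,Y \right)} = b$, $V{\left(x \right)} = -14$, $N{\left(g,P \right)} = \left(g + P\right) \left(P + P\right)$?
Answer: $-11916$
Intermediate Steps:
$N{\left(g,P \right)} = 2 P \left(P + g\right)$ ($N{\left(g,P \right)} = \left(P + g\right) 2 P = 2 P \left(P + g\right)$)
$k{\left(O,-677 \right)} + \left(-82 - -37\right) \left(V{\left(N{\left(-2,0 \right)} \right)} + 277\right) = -81 + \left(-82 - -37\right) \left(-14 + 277\right) = -81 + \left(-82 + 37\right) 263 = -81 - 11835 = -11916$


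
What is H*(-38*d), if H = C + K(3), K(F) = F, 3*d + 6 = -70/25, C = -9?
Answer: -3344/5 ≈ -668.80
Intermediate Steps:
d = -44/15 (d = -2 + (-70/25)/3 = -2 + (-70*1/25)/3 = -2 + (⅓)*(-14/5) = -2 - 14/15 = -44/15 ≈ -2.9333)
H = -6 (H = -9 + 3 = -6)
H*(-38*d) = -(-228)*(-44)/15 = -6*1672/15 = -3344/5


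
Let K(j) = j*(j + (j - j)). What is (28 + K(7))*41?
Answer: 3157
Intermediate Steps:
K(j) = j² (K(j) = j*(j + 0) = j*j = j²)
(28 + K(7))*41 = (28 + 7²)*41 = (28 + 49)*41 = 77*41 = 3157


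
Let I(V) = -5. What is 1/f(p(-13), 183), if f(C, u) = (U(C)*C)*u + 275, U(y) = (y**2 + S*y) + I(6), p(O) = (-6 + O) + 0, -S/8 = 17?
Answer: -1/10222105 ≈ -9.7827e-8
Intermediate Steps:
S = -136 (S = -8*17 = -136)
p(O) = -6 + O
U(y) = -5 + y**2 - 136*y (U(y) = (y**2 - 136*y) - 5 = -5 + y**2 - 136*y)
f(C, u) = 275 + C*u*(-5 + C**2 - 136*C) (f(C, u) = ((-5 + C**2 - 136*C)*C)*u + 275 = (C*(-5 + C**2 - 136*C))*u + 275 = C*u*(-5 + C**2 - 136*C) + 275 = 275 + C*u*(-5 + C**2 - 136*C))
1/f(p(-13), 183) = 1/(275 - 1*(-6 - 13)*183*(5 - (-6 - 13)**2 + 136*(-6 - 13))) = 1/(275 - 1*(-19)*183*(5 - 1*(-19)**2 + 136*(-19))) = 1/(275 - 1*(-19)*183*(5 - 1*361 - 2584)) = 1/(275 - 1*(-19)*183*(5 - 361 - 2584)) = 1/(275 - 1*(-19)*183*(-2940)) = 1/(275 - 10222380) = 1/(-10222105) = -1/10222105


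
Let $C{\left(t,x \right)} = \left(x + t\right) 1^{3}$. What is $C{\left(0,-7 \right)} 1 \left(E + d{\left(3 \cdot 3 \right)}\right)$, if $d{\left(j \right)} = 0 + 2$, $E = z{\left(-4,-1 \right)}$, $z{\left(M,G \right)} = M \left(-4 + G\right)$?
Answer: $-154$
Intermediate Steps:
$E = 20$ ($E = - 4 \left(-4 - 1\right) = \left(-4\right) \left(-5\right) = 20$)
$d{\left(j \right)} = 2$
$C{\left(t,x \right)} = t + x$ ($C{\left(t,x \right)} = \left(t + x\right) 1 = t + x$)
$C{\left(0,-7 \right)} 1 \left(E + d{\left(3 \cdot 3 \right)}\right) = \left(0 - 7\right) 1 \left(20 + 2\right) = - 7 \cdot 1 \cdot 22 = \left(-7\right) 22 = -154$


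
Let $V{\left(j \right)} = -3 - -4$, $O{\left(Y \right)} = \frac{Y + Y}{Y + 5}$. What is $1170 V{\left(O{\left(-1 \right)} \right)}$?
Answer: $1170$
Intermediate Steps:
$O{\left(Y \right)} = \frac{2 Y}{5 + Y}$
$V{\left(j \right)} = 1$ ($V{\left(j \right)} = -3 + 4 = 1$)
$1170 V{\left(O{\left(-1 \right)} \right)} = 1170 \cdot 1 = 1170$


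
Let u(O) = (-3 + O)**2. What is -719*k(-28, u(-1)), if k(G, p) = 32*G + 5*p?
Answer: 586704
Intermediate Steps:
k(G, p) = 5*p + 32*G
-719*k(-28, u(-1)) = -719*(5*(-3 - 1)**2 + 32*(-28)) = -719*(5*(-4)**2 - 896) = -719*(5*16 - 896) = -719*(80 - 896) = -719*(-816) = 586704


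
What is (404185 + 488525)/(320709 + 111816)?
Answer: 59514/28835 ≈ 2.0639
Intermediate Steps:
(404185 + 488525)/(320709 + 111816) = 892710/432525 = 892710*(1/432525) = 59514/28835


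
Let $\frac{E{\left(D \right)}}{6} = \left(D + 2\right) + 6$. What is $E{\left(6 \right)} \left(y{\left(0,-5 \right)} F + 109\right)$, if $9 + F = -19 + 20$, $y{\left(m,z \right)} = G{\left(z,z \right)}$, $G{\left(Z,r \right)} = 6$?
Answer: $5124$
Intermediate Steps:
$y{\left(m,z \right)} = 6$
$F = -8$ ($F = -9 + \left(-19 + 20\right) = -9 + 1 = -8$)
$E{\left(D \right)} = 48 + 6 D$ ($E{\left(D \right)} = 6 \left(\left(D + 2\right) + 6\right) = 6 \left(\left(2 + D\right) + 6\right) = 6 \left(8 + D\right) = 48 + 6 D$)
$E{\left(6 \right)} \left(y{\left(0,-5 \right)} F + 109\right) = \left(48 + 6 \cdot 6\right) \left(6 \left(-8\right) + 109\right) = \left(48 + 36\right) \left(-48 + 109\right) = 84 \cdot 61 = 5124$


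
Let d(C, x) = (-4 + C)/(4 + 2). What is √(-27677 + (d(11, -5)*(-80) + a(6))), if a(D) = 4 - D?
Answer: 13*I*√1479/3 ≈ 166.65*I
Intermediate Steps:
d(C, x) = -⅔ + C/6 (d(C, x) = (-4 + C)/6 = (-4 + C)*(⅙) = -⅔ + C/6)
√(-27677 + (d(11, -5)*(-80) + a(6))) = √(-27677 + ((-⅔ + (⅙)*11)*(-80) + (4 - 1*6))) = √(-27677 + ((-⅔ + 11/6)*(-80) + (4 - 6))) = √(-27677 + ((7/6)*(-80) - 2)) = √(-27677 + (-280/3 - 2)) = √(-27677 - 286/3) = √(-83317/3) = 13*I*√1479/3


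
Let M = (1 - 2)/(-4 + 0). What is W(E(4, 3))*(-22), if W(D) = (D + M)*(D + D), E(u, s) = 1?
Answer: -55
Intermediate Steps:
M = 1/4 (M = -1/(-4) = -1*(-1/4) = 1/4 ≈ 0.25000)
W(D) = 2*D*(1/4 + D) (W(D) = (D + 1/4)*(D + D) = (1/4 + D)*(2*D) = 2*D*(1/4 + D))
W(E(4, 3))*(-22) = ((1/2)*1*(1 + 4*1))*(-22) = ((1/2)*1*(1 + 4))*(-22) = ((1/2)*1*5)*(-22) = (5/2)*(-22) = -55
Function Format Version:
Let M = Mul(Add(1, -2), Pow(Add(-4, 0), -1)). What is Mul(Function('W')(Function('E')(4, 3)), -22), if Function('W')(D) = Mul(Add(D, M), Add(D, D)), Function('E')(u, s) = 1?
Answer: -55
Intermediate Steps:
M = Rational(1, 4) (M = Mul(-1, Pow(-4, -1)) = Mul(-1, Rational(-1, 4)) = Rational(1, 4) ≈ 0.25000)
Function('W')(D) = Mul(2, D, Add(Rational(1, 4), D)) (Function('W')(D) = Mul(Add(D, Rational(1, 4)), Add(D, D)) = Mul(Add(Rational(1, 4), D), Mul(2, D)) = Mul(2, D, Add(Rational(1, 4), D)))
Mul(Function('W')(Function('E')(4, 3)), -22) = Mul(Mul(Rational(1, 2), 1, Add(1, Mul(4, 1))), -22) = Mul(Mul(Rational(1, 2), 1, Add(1, 4)), -22) = Mul(Mul(Rational(1, 2), 1, 5), -22) = Mul(Rational(5, 2), -22) = -55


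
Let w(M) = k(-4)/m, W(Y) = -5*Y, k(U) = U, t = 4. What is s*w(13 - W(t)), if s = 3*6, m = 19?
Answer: -72/19 ≈ -3.7895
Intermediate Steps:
w(M) = -4/19
s = 18
s*w(13 - W(t)) = 18*(-4/19) = -72/19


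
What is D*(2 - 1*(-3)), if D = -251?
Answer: -1255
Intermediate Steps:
D*(2 - 1*(-3)) = -251*(2 - 1*(-3)) = -251*(2 + 3) = -251*5 = -1255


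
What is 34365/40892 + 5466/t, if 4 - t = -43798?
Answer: 864385701/895575692 ≈ 0.96517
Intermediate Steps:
t = 43802 (t = 4 - 1*(-43798) = 4 + 43798 = 43802)
34365/40892 + 5466/t = 34365/40892 + 5466/43802 = 34365*(1/40892) + 5466*(1/43802) = 34365/40892 + 2733/21901 = 864385701/895575692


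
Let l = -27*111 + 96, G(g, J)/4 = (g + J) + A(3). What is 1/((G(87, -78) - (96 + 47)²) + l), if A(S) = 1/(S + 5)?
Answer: -2/46627 ≈ -4.2894e-5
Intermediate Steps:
A(S) = 1/(5 + S)
G(g, J) = ½ + 4*J + 4*g (G(g, J) = 4*((g + J) + 1/(5 + 3)) = 4*((J + g) + 1/8) = 4*((J + g) + ⅛) = 4*(⅛ + J + g) = ½ + 4*J + 4*g)
l = -2901 (l = -2997 + 96 = -2901)
1/((G(87, -78) - (96 + 47)²) + l) = 1/(((½ + 4*(-78) + 4*87) - (96 + 47)²) - 2901) = 1/(((½ - 312 + 348) - 1*143²) - 2901) = 1/((73/2 - 1*20449) - 2901) = 1/((73/2 - 20449) - 2901) = 1/(-40825/2 - 2901) = 1/(-46627/2) = -2/46627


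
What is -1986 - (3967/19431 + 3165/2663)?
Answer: -102837142694/51744753 ≈ -1987.4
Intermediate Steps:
-1986 - (3967/19431 + 3165/2663) = -1986 - 1*72063236/51744753 = -1986 - 72063236/51744753 = -102837142694/51744753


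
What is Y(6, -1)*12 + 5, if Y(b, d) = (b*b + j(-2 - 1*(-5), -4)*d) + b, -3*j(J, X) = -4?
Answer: 493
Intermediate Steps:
j(J, X) = 4/3 (j(J, X) = -1/3*(-4) = 4/3)
Y(b, d) = b + b**2 + 4*d/3 (Y(b, d) = (b*b + 4*d/3) + b = (b**2 + 4*d/3) + b = b + b**2 + 4*d/3)
Y(6, -1)*12 + 5 = (6 + 6**2 + (4/3)*(-1))*12 + 5 = (6 + 36 - 4/3)*12 + 5 = (122/3)*12 + 5 = 488 + 5 = 493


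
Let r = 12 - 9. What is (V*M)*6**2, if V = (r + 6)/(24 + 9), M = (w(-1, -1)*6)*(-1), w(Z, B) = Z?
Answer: 648/11 ≈ 58.909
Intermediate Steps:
r = 3
M = 6 (M = -1*6*(-1) = -6*(-1) = 6)
V = 3/11 (V = (3 + 6)/(24 + 9) = 9/33 = 9*(1/33) = 3/11 ≈ 0.27273)
(V*M)*6**2 = ((3/11)*6)*6**2 = (18/11)*36 = 648/11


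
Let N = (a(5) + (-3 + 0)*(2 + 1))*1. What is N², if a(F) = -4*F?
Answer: 841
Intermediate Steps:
N = -29 (N = (-4*5 + (-3 + 0)*(2 + 1))*1 = (-20 - 3*3)*1 = (-20 - 9)*1 = -29*1 = -29)
N² = (-29)² = 841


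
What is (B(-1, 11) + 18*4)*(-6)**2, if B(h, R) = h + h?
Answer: 2520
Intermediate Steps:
B(h, R) = 2*h
(B(-1, 11) + 18*4)*(-6)**2 = (2*(-1) + 18*4)*(-6)**2 = (-2 + 72)*36 = 70*36 = 2520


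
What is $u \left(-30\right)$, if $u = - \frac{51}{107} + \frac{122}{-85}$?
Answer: $\frac{104334}{1819} \approx 57.358$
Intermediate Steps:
$u = - \frac{17389}{9095}$ ($u = \left(-51\right) \frac{1}{107} + 122 \left(- \frac{1}{85}\right) = - \frac{51}{107} - \frac{122}{85} = - \frac{17389}{9095} \approx -1.9119$)
$u \left(-30\right) = \left(- \frac{17389}{9095}\right) \left(-30\right) = \frac{104334}{1819}$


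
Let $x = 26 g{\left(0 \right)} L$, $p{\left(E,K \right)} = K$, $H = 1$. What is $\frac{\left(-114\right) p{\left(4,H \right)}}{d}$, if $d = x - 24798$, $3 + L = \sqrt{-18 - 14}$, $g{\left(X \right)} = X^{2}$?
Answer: $\frac{19}{4133} \approx 0.0045971$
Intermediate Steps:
$L = -3 + 4 i \sqrt{2}$ ($L = -3 + \sqrt{-18 - 14} = -3 + \sqrt{-32} = -3 + 4 i \sqrt{2} \approx -3.0 + 5.6569 i$)
$x = 0$ ($x = 26 \cdot 0^{2} \left(-3 + 4 i \sqrt{2}\right) = 26 \cdot 0 \left(-3 + 4 i \sqrt{2}\right) = 0 \left(-3 + 4 i \sqrt{2}\right) = 0$)
$d = -24798$ ($d = 0 - 24798 = -24798$)
$\frac{\left(-114\right) p{\left(4,H \right)}}{d} = \frac{\left(-114\right) 1}{-24798} = \left(-114\right) \left(- \frac{1}{24798}\right) = \frac{19}{4133}$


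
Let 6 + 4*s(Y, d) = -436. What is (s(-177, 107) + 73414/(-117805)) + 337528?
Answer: 79498790347/235610 ≈ 3.3742e+5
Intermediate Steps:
s(Y, d) = -221/2 (s(Y, d) = -3/2 + (1/4)*(-436) = -3/2 - 109 = -221/2)
(s(-177, 107) + 73414/(-117805)) + 337528 = (-221/2 + 73414/(-117805)) + 337528 = (-221/2 + 73414*(-1/117805)) + 337528 = (-221/2 - 73414/117805) + 337528 = -26181733/235610 + 337528 = 79498790347/235610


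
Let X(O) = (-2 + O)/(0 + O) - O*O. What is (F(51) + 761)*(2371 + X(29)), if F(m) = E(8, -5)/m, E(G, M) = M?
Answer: 574289994/493 ≈ 1.1649e+6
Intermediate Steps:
X(O) = -O**2 + (-2 + O)/O (X(O) = (-2 + O)/O - O**2 = -O**2 + (-2 + O)/O)
F(m) = -5/m
(F(51) + 761)*(2371 + X(29)) = (-5/51 + 761)*(2371 + (-2 + 29 - 1*29**3)/29) = (-5*1/51 + 761)*(2371 + (-2 + 29 - 1*24389)/29) = (-5/51 + 761)*(2371 + (-2 + 29 - 24389)/29) = 38806*(2371 + (1/29)*(-24362))/51 = 38806*(2371 - 24362/29)/51 = (38806/51)*(44397/29) = 574289994/493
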